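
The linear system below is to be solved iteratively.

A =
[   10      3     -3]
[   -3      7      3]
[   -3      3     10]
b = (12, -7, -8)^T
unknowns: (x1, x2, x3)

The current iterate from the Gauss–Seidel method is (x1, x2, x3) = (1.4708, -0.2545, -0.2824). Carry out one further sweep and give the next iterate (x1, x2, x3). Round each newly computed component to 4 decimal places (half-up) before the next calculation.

(1.1916, -0.3683, -0.3320)

One sweep:
  x1 = (12 - (3)·-0.2545 - (-3)·-0.2824) / (10) = 1.1916
  x2 = (-7 - (-3)·1.1916 - (3)·-0.2824) / (7) = -0.3683
  x3 = (-8 - (-3)·1.1916 - (3)·-0.3683) / (10) = -0.3320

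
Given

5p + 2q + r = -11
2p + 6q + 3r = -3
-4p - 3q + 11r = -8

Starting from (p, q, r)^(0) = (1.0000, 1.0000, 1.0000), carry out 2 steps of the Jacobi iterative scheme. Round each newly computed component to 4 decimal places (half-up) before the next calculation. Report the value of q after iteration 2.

0.4788

Iteration 1:
  p = (-11 - (2)·1.0000 - (1)·1.0000) / (5) = -2.8000
  q = (-3 - (2)·1.0000 - (3)·1.0000) / (6) = -1.3333
  r = (-8 - (-4)·1.0000 - (-3)·1.0000) / (11) = -0.0909
Iteration 2:
  p = (-11 - (2)·-1.3333 - (1)·-0.0909) / (5) = -1.6485
  q = (-3 - (2)·-2.8000 - (3)·-0.0909) / (6) = 0.4788
  r = (-8 - (-4)·-2.8000 - (-3)·-1.3333) / (11) = -2.1091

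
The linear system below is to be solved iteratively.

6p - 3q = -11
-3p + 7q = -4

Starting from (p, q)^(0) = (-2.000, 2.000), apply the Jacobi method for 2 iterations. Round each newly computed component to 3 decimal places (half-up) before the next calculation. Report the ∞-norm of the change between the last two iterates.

Iteration 1:
  p = (-11 - (-3)·2.000) / (6) = -0.833
  q = (-4 - (-3)·-2.000) / (7) = -1.429
Iteration 2:
  p = (-11 - (-3)·-1.429) / (6) = -2.548
  q = (-4 - (-3)·-0.833) / (7) = -0.928
Change: (-1.715, 0.501) → max |·| = 1.715

1.715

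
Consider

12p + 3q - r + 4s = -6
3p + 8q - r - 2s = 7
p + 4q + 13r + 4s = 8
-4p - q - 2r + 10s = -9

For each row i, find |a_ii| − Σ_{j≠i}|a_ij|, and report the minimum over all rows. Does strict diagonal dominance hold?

2

row 1: |12| − (3+1+4) = 4
row 2: |8| − (3+1+2) = 2
row 3: |13| − (1+4+4) = 4
row 4: |10| − (4+1+2) = 3
minimum over rows = 2 → strictly diagonally dominant (convergence guaranteed)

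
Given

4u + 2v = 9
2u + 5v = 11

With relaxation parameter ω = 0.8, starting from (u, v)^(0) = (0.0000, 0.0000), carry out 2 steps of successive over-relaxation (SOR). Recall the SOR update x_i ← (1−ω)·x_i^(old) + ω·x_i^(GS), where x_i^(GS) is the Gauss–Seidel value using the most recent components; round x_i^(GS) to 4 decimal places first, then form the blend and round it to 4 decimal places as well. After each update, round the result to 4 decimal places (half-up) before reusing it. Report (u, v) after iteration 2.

Iteration 1:
  u: GS value = (9 - (2)·0.0000) / (4) = 2.2500;  u ← (1−ω)·0.0000 + ω·2.2500 = 1.8000
  v: GS value = (11 - (2)·1.8000) / (5) = 1.4800;  v ← (1−ω)·0.0000 + ω·1.4800 = 1.1840
Iteration 2:
  u: GS value = (9 - (2)·1.1840) / (4) = 1.6580;  u ← (1−ω)·1.8000 + ω·1.6580 = 1.6864
  v: GS value = (11 - (2)·1.6864) / (5) = 1.5254;  v ← (1−ω)·1.1840 + ω·1.5254 = 1.4571

(1.6864, 1.4571)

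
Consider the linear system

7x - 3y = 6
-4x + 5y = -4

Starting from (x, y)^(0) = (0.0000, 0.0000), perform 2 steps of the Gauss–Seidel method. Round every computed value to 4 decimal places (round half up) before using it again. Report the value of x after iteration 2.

0.8082

Iteration 1:
  x = (6 - (-3)·0.0000) / (7) = 0.8571
  y = (-4 - (-4)·0.8571) / (5) = -0.1143
Iteration 2:
  x = (6 - (-3)·-0.1143) / (7) = 0.8082
  y = (-4 - (-4)·0.8082) / (5) = -0.1534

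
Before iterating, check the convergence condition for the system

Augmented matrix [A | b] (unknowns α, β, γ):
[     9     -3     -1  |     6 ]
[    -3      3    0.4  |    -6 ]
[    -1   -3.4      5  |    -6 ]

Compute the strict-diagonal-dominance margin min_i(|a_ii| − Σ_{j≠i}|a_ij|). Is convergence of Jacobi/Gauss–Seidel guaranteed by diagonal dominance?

-0.4

row 1: |9| − (3+1) = 5
row 2: |3| − (3+0.4) = -0.4
row 3: |5| − (1+3.4) = 0.6
minimum over rows = -0.4 → not strictly diagonally dominant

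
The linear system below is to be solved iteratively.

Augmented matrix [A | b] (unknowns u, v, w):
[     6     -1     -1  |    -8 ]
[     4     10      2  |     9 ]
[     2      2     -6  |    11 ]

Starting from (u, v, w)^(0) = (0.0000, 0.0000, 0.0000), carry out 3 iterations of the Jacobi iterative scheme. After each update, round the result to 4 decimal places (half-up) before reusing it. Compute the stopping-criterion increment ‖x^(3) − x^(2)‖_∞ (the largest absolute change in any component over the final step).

0.2482

Iteration 1:
  u = (-8 - (-1)·0.0000 - (-1)·0.0000) / (6) = -1.3333
  v = (9 - (4)·0.0000 - (2)·0.0000) / (10) = 0.9000
  w = (11 - (2)·0.0000 - (2)·0.0000) / (-6) = -1.8333
Iteration 2:
  u = (-8 - (-1)·0.9000 - (-1)·-1.8333) / (6) = -1.4889
  v = (9 - (4)·-1.3333 - (2)·-1.8333) / (10) = 1.8000
  w = (11 - (2)·-1.3333 - (2)·0.9000) / (-6) = -1.9778
Iteration 3:
  u = (-8 - (-1)·1.8000 - (-1)·-1.9778) / (6) = -1.3630
  v = (9 - (4)·-1.4889 - (2)·-1.9778) / (10) = 1.8911
  w = (11 - (2)·-1.4889 - (2)·1.8000) / (-6) = -1.7296
Change: (0.1259, 0.0911, 0.2482) → max |·| = 0.2482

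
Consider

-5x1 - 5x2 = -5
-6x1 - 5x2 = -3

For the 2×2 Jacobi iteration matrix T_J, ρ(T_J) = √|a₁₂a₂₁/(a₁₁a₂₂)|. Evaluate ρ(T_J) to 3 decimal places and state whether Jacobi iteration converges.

a₁₂a₂₁/(a₁₁a₂₂) = (-5)·(-6) / ((-5)·(-5)) = 1.200000
ρ = √|1.200000| = √1.200000 = 1.095
ρ > 1, so Jacobi diverges

1.095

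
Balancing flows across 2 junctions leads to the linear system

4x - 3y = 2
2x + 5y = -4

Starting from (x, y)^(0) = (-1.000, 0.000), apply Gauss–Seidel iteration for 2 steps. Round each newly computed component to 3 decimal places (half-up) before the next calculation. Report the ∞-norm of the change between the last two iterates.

Iteration 1:
  x = (2 - (-3)·0.000) / (4) = 0.500
  y = (-4 - (2)·0.500) / (5) = -1.000
Iteration 2:
  x = (2 - (-3)·-1.000) / (4) = -0.250
  y = (-4 - (2)·-0.250) / (5) = -0.700
Change: (-0.750, 0.300) → max |·| = 0.750

0.750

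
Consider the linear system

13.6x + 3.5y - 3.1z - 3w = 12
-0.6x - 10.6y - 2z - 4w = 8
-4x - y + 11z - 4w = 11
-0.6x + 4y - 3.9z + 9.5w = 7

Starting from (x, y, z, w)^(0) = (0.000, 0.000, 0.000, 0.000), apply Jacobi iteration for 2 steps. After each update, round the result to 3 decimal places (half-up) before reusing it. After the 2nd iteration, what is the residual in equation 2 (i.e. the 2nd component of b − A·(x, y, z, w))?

4.532

Iteration 1:
  x = (12 - (3.5)·0.000 - (-3.1)·0.000 - (-3)·0.000) / (13.6) = 0.882
  y = (8 - (-0.6)·0.000 - (-2)·0.000 - (-4)·0.000) / (-10.6) = -0.755
  z = (11 - (-4)·0.000 - (-1)·0.000 - (-4)·0.000) / (11) = 1.000
  w = (7 - (-0.6)·0.000 - (4)·0.000 - (-3.9)·0.000) / (9.5) = 0.737
Iteration 2:
  x = (12 - (3.5)·-0.755 - (-3.1)·1.000 - (-3)·0.737) / (13.6) = 1.467
  y = (8 - (-0.6)·0.882 - (-2)·1.000 - (-4)·0.737) / (-10.6) = -1.271
  z = (11 - (-4)·0.882 - (-1)·-0.755 - (-4)·0.737) / (11) = 1.520
  w = (7 - (-0.6)·0.882 - (4)·-0.755 - (-3.9)·1.000) / (9.5) = 1.521
Residual b − A·x = (5.772, 4.532, 4.961, 4.443)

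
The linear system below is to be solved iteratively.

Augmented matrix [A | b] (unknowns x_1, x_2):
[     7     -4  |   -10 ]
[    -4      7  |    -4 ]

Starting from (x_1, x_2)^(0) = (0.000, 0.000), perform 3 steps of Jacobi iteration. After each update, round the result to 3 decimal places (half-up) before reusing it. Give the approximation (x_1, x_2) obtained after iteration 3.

Iteration 1:
  x_1 = (-10 - (-4)·0.000) / (7) = -1.429
  x_2 = (-4 - (-4)·0.000) / (7) = -0.571
Iteration 2:
  x_1 = (-10 - (-4)·-0.571) / (7) = -1.755
  x_2 = (-4 - (-4)·-1.429) / (7) = -1.388
Iteration 3:
  x_1 = (-10 - (-4)·-1.388) / (7) = -2.222
  x_2 = (-4 - (-4)·-1.755) / (7) = -1.574

(-2.222, -1.574)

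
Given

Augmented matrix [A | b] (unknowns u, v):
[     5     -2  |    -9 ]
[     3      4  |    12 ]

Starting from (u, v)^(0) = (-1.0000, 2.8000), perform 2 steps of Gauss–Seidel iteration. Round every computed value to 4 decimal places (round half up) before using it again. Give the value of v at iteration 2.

3.2970

Iteration 1:
  u = (-9 - (-2)·2.8000) / (5) = -0.6800
  v = (12 - (3)·-0.6800) / (4) = 3.5100
Iteration 2:
  u = (-9 - (-2)·3.5100) / (5) = -0.3960
  v = (12 - (3)·-0.3960) / (4) = 3.2970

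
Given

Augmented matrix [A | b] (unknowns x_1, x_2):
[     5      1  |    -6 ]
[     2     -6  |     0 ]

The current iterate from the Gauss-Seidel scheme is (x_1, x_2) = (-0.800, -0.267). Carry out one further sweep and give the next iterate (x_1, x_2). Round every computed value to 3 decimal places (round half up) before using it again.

(-1.147, -0.382)

One sweep:
  x_1 = (-6 - (1)·-0.267) / (5) = -1.147
  x_2 = (0 - (2)·-1.147) / (-6) = -0.382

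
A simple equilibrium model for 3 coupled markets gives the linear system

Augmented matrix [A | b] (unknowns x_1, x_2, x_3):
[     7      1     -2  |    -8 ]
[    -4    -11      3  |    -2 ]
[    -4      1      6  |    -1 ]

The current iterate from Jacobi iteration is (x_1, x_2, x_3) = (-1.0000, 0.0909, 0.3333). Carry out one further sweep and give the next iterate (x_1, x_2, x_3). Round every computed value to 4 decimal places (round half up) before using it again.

(-1.0606, 0.6364, -0.8485)

One sweep:
  x_1 = (-8 - (1)·0.0909 - (-2)·0.3333) / (7) = -1.0606
  x_2 = (-2 - (-4)·-1.0000 - (3)·0.3333) / (-11) = 0.6364
  x_3 = (-1 - (-4)·-1.0000 - (1)·0.0909) / (6) = -0.8485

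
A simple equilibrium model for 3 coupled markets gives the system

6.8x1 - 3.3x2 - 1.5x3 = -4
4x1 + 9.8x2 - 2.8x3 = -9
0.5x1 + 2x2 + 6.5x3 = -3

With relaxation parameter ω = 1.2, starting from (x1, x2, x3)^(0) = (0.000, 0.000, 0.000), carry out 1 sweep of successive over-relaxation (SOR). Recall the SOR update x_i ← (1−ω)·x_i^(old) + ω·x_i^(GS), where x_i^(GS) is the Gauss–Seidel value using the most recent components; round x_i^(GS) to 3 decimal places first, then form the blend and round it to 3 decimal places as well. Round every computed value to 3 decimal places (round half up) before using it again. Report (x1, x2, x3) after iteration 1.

Iteration 1:
  x1: GS value = (-4 - (-3.3)·0.000 - (-1.5)·0.000) / (6.8) = -0.588;  x1 ← (1−ω)·0.000 + ω·-0.588 = -0.706
  x2: GS value = (-9 - (4)·-0.706 - (-2.8)·0.000) / (9.8) = -0.630;  x2 ← (1−ω)·0.000 + ω·-0.630 = -0.756
  x3: GS value = (-3 - (0.5)·-0.706 - (2)·-0.756) / (6.5) = -0.175;  x3 ← (1−ω)·0.000 + ω·-0.175 = -0.210

(-0.706, -0.756, -0.210)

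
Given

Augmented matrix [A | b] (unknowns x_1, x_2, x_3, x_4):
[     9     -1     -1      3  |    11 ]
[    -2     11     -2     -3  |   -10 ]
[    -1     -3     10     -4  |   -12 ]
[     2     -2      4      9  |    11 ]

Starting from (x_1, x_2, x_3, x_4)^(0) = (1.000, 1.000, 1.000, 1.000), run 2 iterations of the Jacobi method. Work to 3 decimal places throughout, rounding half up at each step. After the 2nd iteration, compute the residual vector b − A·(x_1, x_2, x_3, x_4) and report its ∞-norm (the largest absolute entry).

1.700

Iteration 1:
  x_1 = (11 - (-1)·1.000 - (-1)·1.000 - (3)·1.000) / (9) = 1.111
  x_2 = (-10 - (-2)·1.000 - (-2)·1.000 - (-3)·1.000) / (11) = -0.273
  x_3 = (-12 - (-1)·1.000 - (-3)·1.000 - (-4)·1.000) / (10) = -0.400
  x_4 = (11 - (2)·1.000 - (-2)·1.000 - (4)·1.000) / (9) = 0.778
Iteration 2:
  x_1 = (11 - (-1)·-0.273 - (-1)·-0.400 - (3)·0.778) / (9) = 0.888
  x_2 = (-10 - (-2)·1.111 - (-2)·-0.400 - (-3)·0.778) / (11) = -0.568
  x_3 = (-12 - (-1)·1.111 - (-3)·-0.273 - (-4)·0.778) / (10) = -0.860
  x_4 = (11 - (2)·1.111 - (-2)·-0.273 - (4)·-0.400) / (9) = 1.092
Residual b − A·x = (-1.696, -0.420, 0.152, 1.700); ∞-norm = 1.700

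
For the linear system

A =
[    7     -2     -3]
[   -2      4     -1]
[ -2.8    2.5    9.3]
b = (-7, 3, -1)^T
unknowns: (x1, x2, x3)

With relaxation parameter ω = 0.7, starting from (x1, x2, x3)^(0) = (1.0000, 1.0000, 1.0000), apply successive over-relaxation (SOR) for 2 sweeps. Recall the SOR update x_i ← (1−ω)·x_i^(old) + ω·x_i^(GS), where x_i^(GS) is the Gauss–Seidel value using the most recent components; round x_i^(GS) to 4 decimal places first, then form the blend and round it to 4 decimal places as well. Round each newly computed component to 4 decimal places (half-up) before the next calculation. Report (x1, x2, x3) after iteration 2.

Iteration 1:
  x1: GS value = (-7 - (-2)·1.0000 - (-3)·1.0000) / (7) = -0.2857;  x1 ← (1−ω)·1.0000 + ω·-0.2857 = 0.1000
  x2: GS value = (3 - (-2)·0.1000 - (-1)·1.0000) / (4) = 1.0500;  x2 ← (1−ω)·1.0000 + ω·1.0500 = 1.0350
  x3: GS value = (-1 - (-2.8)·0.1000 - (2.5)·1.0350) / (9.3) = -0.3556;  x3 ← (1−ω)·1.0000 + ω·-0.3556 = 0.0511
Iteration 2:
  x1: GS value = (-7 - (-2)·1.0350 - (-3)·0.0511) / (7) = -0.6824;  x1 ← (1−ω)·0.1000 + ω·-0.6824 = -0.4477
  x2: GS value = (3 - (-2)·-0.4477 - (-1)·0.0511) / (4) = 0.5389;  x2 ← (1−ω)·1.0350 + ω·0.5389 = 0.6877
  x3: GS value = (-1 - (-2.8)·-0.4477 - (2.5)·0.6877) / (9.3) = -0.4272;  x3 ← (1−ω)·0.0511 + ω·-0.4272 = -0.2837

(-0.4477, 0.6877, -0.2837)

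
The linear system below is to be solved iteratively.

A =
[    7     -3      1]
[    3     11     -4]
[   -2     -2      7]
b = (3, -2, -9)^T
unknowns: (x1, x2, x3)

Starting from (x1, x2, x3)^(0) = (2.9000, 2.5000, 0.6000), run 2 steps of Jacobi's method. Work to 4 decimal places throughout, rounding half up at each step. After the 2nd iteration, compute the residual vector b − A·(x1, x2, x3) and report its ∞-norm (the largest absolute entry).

2.1957

Iteration 1:
  x1 = (3 - (-3)·2.5000 - (1)·0.6000) / (7) = 1.4143
  x2 = (-2 - (3)·2.9000 - (-4)·0.6000) / (11) = -0.7545
  x3 = (-9 - (-2)·2.9000 - (-2)·2.5000) / (7) = 0.2571
Iteration 2:
  x1 = (3 - (-3)·-0.7545 - (1)·0.2571) / (7) = 0.0685
  x2 = (-2 - (3)·1.4143 - (-4)·0.2571) / (11) = -0.4740
  x3 = (-9 - (-2)·1.4143 - (-2)·-0.7545) / (7) = -1.0972
Residual b − A·x = (2.1957, -1.3803, -2.1306); ∞-norm = 2.1957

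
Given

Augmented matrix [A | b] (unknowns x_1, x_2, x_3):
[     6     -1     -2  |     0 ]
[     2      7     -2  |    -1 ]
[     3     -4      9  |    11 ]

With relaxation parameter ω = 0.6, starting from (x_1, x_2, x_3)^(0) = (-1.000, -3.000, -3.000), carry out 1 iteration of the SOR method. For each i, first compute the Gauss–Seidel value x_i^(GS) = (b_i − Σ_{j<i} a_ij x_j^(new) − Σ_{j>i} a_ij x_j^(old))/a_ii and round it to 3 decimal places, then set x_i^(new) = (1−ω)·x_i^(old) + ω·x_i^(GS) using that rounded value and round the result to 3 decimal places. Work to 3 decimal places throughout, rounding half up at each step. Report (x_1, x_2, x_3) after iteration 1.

Iteration 1:
  x_1: GS value = (0 - (-1)·-3.000 - (-2)·-3.000) / (6) = -1.500;  x_1 ← (1−ω)·-1.000 + ω·-1.500 = -1.300
  x_2: GS value = (-1 - (2)·-1.300 - (-2)·-3.000) / (7) = -0.629;  x_2 ← (1−ω)·-3.000 + ω·-0.629 = -1.577
  x_3: GS value = (11 - (3)·-1.300 - (-4)·-1.577) / (9) = 0.955;  x_3 ← (1−ω)·-3.000 + ω·0.955 = -0.627

(-1.300, -1.577, -0.627)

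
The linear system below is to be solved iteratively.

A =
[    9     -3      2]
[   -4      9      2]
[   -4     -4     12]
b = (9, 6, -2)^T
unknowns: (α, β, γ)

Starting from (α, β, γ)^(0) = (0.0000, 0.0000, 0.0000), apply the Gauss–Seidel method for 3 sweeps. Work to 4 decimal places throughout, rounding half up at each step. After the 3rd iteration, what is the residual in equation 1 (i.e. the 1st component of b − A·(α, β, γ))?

Iteration 1:
  α = (9 - (-3)·0.0000 - (2)·0.0000) / (9) = 1.0000
  β = (6 - (-4)·1.0000 - (2)·0.0000) / (9) = 1.1111
  γ = (-2 - (-4)·1.0000 - (-4)·1.1111) / (12) = 0.5370
Iteration 2:
  α = (9 - (-3)·1.1111 - (2)·0.5370) / (9) = 1.2510
  β = (6 - (-4)·1.2510 - (2)·0.5370) / (9) = 1.1033
  γ = (-2 - (-4)·1.2510 - (-4)·1.1033) / (12) = 0.6181
Iteration 3:
  α = (9 - (-3)·1.1033 - (2)·0.6181) / (9) = 1.2304
  β = (6 - (-4)·1.2304 - (2)·0.6181) / (9) = 1.0762
  γ = (-2 - (-4)·1.2304 - (-4)·1.0762) / (12) = 0.6022
Residual b − A·x = (-0.0494, 0.0314, 0.0000)

-0.0494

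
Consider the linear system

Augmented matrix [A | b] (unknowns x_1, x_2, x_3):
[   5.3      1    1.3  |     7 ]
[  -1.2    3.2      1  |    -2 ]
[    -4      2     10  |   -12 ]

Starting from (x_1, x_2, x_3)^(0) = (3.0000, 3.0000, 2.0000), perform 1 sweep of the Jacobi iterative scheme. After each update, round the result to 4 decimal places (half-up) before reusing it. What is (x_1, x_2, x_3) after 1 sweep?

Iteration 1:
  x_1 = (7 - (1)·3.0000 - (1.3)·2.0000) / (5.3) = 0.2642
  x_2 = (-2 - (-1.2)·3.0000 - (1)·2.0000) / (3.2) = -0.1250
  x_3 = (-12 - (-4)·3.0000 - (2)·3.0000) / (10) = -0.6000

(0.2642, -0.1250, -0.6000)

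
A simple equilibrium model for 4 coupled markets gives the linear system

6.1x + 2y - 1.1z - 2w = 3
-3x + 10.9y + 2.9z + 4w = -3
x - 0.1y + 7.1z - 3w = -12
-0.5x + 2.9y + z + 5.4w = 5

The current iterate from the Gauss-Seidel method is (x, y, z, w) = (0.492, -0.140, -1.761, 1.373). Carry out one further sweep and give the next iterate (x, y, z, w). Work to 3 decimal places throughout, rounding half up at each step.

One sweep:
  x = (3 - (2)·-0.140 - (-1.1)·-1.761 - (-2)·1.373) / (6.1) = 0.670
  y = (-3 - (-3)·0.670 - (2.9)·-1.761 - (4)·1.373) / (10.9) = -0.126
  z = (-12 - (1)·0.670 - (-0.1)·-0.126 - (-3)·1.373) / (7.1) = -1.206
  w = (5 - (-0.5)·0.670 - (2.9)·-0.126 - (1)·-1.206) / (5.4) = 1.279

(0.670, -0.126, -1.206, 1.279)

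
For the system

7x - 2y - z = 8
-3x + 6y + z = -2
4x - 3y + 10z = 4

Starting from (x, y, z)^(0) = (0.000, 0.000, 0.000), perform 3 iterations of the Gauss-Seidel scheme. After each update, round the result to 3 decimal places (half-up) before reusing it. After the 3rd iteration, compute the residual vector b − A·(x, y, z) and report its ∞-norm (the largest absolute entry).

0.009

Iteration 1:
  x = (8 - (-2)·0.000 - (-1)·0.000) / (7) = 1.143
  y = (-2 - (-3)·1.143 - (1)·0.000) / (6) = 0.238
  z = (4 - (4)·1.143 - (-3)·0.238) / (10) = 0.014
Iteration 2:
  x = (8 - (-2)·0.238 - (-1)·0.014) / (7) = 1.213
  y = (-2 - (-3)·1.213 - (1)·0.014) / (6) = 0.271
  z = (4 - (4)·1.213 - (-3)·0.271) / (10) = -0.004
Iteration 3:
  x = (8 - (-2)·0.271 - (-1)·-0.004) / (7) = 1.220
  y = (-2 - (-3)·1.220 - (1)·-0.004) / (6) = 0.277
  z = (4 - (4)·1.220 - (-3)·0.277) / (10) = -0.005
Residual b − A·x = (0.009, 0.003, 0.001); ∞-norm = 0.009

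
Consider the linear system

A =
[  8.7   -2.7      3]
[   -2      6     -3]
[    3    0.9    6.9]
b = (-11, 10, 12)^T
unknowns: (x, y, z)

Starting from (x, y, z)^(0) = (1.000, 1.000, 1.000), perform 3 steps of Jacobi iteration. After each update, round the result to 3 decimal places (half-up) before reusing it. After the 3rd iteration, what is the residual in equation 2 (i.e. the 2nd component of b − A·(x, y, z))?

Iteration 1:
  x = (-11 - (-2.7)·1.000 - (3)·1.000) / (8.7) = -1.299
  y = (10 - (-2)·1.000 - (-3)·1.000) / (6) = 2.500
  z = (12 - (3)·1.000 - (0.9)·1.000) / (6.9) = 1.174
Iteration 2:
  x = (-11 - (-2.7)·2.500 - (3)·1.174) / (8.7) = -0.893
  y = (10 - (-2)·-1.299 - (-3)·1.174) / (6) = 1.821
  z = (12 - (3)·-1.299 - (0.9)·2.500) / (6.9) = 1.978
Iteration 3:
  x = (-11 - (-2.7)·1.821 - (3)·1.978) / (8.7) = -1.381
  y = (10 - (-2)·-0.893 - (-3)·1.978) / (6) = 2.358
  z = (12 - (3)·-0.893 - (0.9)·1.821) / (6.9) = 1.890
Residual b − A·x = (1.711, -1.240, 0.980)

-1.240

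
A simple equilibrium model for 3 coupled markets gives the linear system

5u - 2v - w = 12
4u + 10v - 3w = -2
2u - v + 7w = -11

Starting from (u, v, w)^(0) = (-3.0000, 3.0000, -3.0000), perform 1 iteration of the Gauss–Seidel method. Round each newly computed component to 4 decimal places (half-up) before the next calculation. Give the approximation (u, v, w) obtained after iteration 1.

Iteration 1:
  u = (12 - (-2)·3.0000 - (-1)·-3.0000) / (5) = 3.0000
  v = (-2 - (4)·3.0000 - (-3)·-3.0000) / (10) = -2.3000
  w = (-11 - (2)·3.0000 - (-1)·-2.3000) / (7) = -2.7571

(3.0000, -2.3000, -2.7571)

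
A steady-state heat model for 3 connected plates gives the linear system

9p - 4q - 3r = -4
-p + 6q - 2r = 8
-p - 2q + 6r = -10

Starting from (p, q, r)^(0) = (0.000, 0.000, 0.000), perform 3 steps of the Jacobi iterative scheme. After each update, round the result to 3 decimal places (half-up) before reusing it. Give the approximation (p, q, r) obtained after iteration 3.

Iteration 1:
  p = (-4 - (-4)·0.000 - (-3)·0.000) / (9) = -0.444
  q = (8 - (-1)·0.000 - (-2)·0.000) / (6) = 1.333
  r = (-10 - (-1)·0.000 - (-2)·0.000) / (6) = -1.667
Iteration 2:
  p = (-4 - (-4)·1.333 - (-3)·-1.667) / (9) = -0.408
  q = (8 - (-1)·-0.444 - (-2)·-1.667) / (6) = 0.704
  r = (-10 - (-1)·-0.444 - (-2)·1.333) / (6) = -1.296
Iteration 3:
  p = (-4 - (-4)·0.704 - (-3)·-1.296) / (9) = -0.564
  q = (8 - (-1)·-0.408 - (-2)·-1.296) / (6) = 0.833
  r = (-10 - (-1)·-0.408 - (-2)·0.704) / (6) = -1.500

(-0.564, 0.833, -1.500)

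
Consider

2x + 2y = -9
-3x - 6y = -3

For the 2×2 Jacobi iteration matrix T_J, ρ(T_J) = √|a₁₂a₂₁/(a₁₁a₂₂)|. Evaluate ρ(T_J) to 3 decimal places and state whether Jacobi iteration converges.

a₁₂a₂₁/(a₁₁a₂₂) = (2)·(-3) / ((2)·(-6)) = 0.500000
ρ = √|0.500000| = √0.500000 = 0.707
ρ < 1, so Jacobi converges

0.707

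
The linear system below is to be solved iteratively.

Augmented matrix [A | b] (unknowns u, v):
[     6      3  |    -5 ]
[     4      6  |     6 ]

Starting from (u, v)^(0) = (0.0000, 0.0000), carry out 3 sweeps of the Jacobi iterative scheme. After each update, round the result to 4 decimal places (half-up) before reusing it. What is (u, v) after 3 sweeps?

Iteration 1:
  u = (-5 - (3)·0.0000) / (6) = -0.8333
  v = (6 - (4)·0.0000) / (6) = 1.0000
Iteration 2:
  u = (-5 - (3)·1.0000) / (6) = -1.3333
  v = (6 - (4)·-0.8333) / (6) = 1.5555
Iteration 3:
  u = (-5 - (3)·1.5555) / (6) = -1.6111
  v = (6 - (4)·-1.3333) / (6) = 1.8889

(-1.6111, 1.8889)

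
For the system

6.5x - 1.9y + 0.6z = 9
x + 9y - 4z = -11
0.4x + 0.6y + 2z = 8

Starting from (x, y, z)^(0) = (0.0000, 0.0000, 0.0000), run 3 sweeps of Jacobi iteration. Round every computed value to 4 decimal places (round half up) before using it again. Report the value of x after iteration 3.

Iteration 1:
  x = (9 - (-1.9)·0.0000 - (0.6)·0.0000) / (6.5) = 1.3846
  y = (-11 - (1)·0.0000 - (-4)·0.0000) / (9) = -1.2222
  z = (8 - (0.4)·0.0000 - (0.6)·0.0000) / (2) = 4.0000
Iteration 2:
  x = (9 - (-1.9)·-1.2222 - (0.6)·4.0000) / (6.5) = 0.6581
  y = (-11 - (1)·1.3846 - (-4)·4.0000) / (9) = 0.4017
  z = (8 - (0.4)·1.3846 - (0.6)·-1.2222) / (2) = 4.0897
Iteration 3:
  x = (9 - (-1.9)·0.4017 - (0.6)·4.0897) / (6.5) = 1.1245
  y = (-11 - (1)·0.6581 - (-4)·4.0897) / (9) = 0.5223
  z = (8 - (0.4)·0.6581 - (0.6)·0.4017) / (2) = 3.7479

1.1245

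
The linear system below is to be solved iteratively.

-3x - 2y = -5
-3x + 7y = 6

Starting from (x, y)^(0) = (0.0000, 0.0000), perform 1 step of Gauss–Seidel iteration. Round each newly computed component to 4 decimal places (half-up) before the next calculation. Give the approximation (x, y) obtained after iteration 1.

(1.6667, 1.5714)

Iteration 1:
  x = (-5 - (-2)·0.0000) / (-3) = 1.6667
  y = (6 - (-3)·1.6667) / (7) = 1.5714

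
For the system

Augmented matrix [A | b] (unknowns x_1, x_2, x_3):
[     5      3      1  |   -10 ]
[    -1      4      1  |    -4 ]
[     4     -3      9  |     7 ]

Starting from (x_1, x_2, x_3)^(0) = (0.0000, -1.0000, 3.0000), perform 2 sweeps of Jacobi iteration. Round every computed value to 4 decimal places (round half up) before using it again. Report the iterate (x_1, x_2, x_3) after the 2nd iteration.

Iteration 1:
  x_1 = (-10 - (3)·-1.0000 - (1)·3.0000) / (5) = -2.0000
  x_2 = (-4 - (-1)·0.0000 - (1)·3.0000) / (4) = -1.7500
  x_3 = (7 - (4)·0.0000 - (-3)·-1.0000) / (9) = 0.4444
Iteration 2:
  x_1 = (-10 - (3)·-1.7500 - (1)·0.4444) / (5) = -1.0389
  x_2 = (-4 - (-1)·-2.0000 - (1)·0.4444) / (4) = -1.6111
  x_3 = (7 - (4)·-2.0000 - (-3)·-1.7500) / (9) = 1.0833

(-1.0389, -1.6111, 1.0833)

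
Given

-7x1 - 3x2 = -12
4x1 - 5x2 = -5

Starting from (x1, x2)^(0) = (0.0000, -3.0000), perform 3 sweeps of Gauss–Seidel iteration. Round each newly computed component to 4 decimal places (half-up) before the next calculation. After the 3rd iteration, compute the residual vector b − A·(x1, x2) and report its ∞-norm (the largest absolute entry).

Iteration 1:
  x1 = (-12 - (-3)·-3.0000) / (-7) = 3.0000
  x2 = (-5 - (4)·3.0000) / (-5) = 3.4000
Iteration 2:
  x1 = (-12 - (-3)·3.4000) / (-7) = 0.2571
  x2 = (-5 - (4)·0.2571) / (-5) = 1.2057
Iteration 3:
  x1 = (-12 - (-3)·1.2057) / (-7) = 1.1976
  x2 = (-5 - (4)·1.1976) / (-5) = 1.9581
Residual b − A·x = (2.2575, 0.0001); ∞-norm = 2.2575

2.2575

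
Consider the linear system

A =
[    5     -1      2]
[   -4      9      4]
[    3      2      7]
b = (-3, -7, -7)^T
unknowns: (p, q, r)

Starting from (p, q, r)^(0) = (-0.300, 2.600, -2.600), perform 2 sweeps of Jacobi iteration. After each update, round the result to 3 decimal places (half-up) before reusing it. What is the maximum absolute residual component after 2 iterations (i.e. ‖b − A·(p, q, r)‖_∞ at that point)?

3.994

Iteration 1:
  p = (-3 - (-1)·2.600 - (2)·-2.600) / (5) = 0.960
  q = (-7 - (-4)·-0.300 - (4)·-2.600) / (9) = 0.244
  r = (-7 - (3)·-0.300 - (2)·2.600) / (7) = -1.614
Iteration 2:
  p = (-3 - (-1)·0.244 - (2)·-1.614) / (5) = 0.094
  q = (-7 - (-4)·0.960 - (4)·-1.614) / (9) = 0.366
  r = (-7 - (3)·0.960 - (2)·0.244) / (7) = -1.481
Residual b − A·x = (-0.142, -3.994, 2.353); ∞-norm = 3.994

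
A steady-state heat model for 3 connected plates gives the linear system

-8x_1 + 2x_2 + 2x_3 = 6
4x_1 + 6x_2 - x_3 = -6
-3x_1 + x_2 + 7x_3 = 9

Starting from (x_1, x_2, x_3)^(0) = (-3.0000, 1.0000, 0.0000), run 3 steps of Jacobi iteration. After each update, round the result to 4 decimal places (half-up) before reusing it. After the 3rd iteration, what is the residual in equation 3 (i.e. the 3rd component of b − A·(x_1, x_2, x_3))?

-0.6670

Iteration 1:
  x_1 = (6 - (2)·1.0000 - (2)·0.0000) / (-8) = -0.5000
  x_2 = (-6 - (4)·-3.0000 - (-1)·0.0000) / (6) = 1.0000
  x_3 = (9 - (-3)·-3.0000 - (1)·1.0000) / (7) = -0.1429
Iteration 2:
  x_1 = (6 - (2)·1.0000 - (2)·-0.1429) / (-8) = -0.5357
  x_2 = (-6 - (4)·-0.5000 - (-1)·-0.1429) / (6) = -0.6905
  x_3 = (9 - (-3)·-0.5000 - (1)·1.0000) / (7) = 0.9286
Iteration 3:
  x_1 = (6 - (2)·-0.6905 - (2)·0.9286) / (-8) = -0.6905
  x_2 = (-6 - (4)·-0.5357 - (-1)·0.9286) / (6) = -0.4881
  x_3 = (9 - (-3)·-0.5357 - (1)·-0.6905) / (7) = 1.1548
Residual b − A·x = (-0.8574, 0.8454, -0.6670)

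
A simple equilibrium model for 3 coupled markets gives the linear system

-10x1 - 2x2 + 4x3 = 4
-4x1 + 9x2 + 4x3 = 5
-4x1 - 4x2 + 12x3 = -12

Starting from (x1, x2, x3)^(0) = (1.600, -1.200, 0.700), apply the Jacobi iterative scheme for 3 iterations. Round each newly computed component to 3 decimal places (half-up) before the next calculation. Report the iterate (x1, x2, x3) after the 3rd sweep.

Iteration 1:
  x1 = (4 - (-2)·-1.200 - (4)·0.700) / (-10) = 0.120
  x2 = (5 - (-4)·1.600 - (4)·0.700) / (9) = 0.956
  x3 = (-12 - (-4)·1.600 - (-4)·-1.200) / (12) = -0.867
Iteration 2:
  x1 = (4 - (-2)·0.956 - (4)·-0.867) / (-10) = -0.938
  x2 = (5 - (-4)·0.120 - (4)·-0.867) / (9) = 0.994
  x3 = (-12 - (-4)·0.120 - (-4)·0.956) / (12) = -0.641
Iteration 3:
  x1 = (4 - (-2)·0.994 - (4)·-0.641) / (-10) = -0.855
  x2 = (5 - (-4)·-0.938 - (4)·-0.641) / (9) = 0.424
  x3 = (-12 - (-4)·-0.938 - (-4)·0.994) / (12) = -0.981

(-0.855, 0.424, -0.981)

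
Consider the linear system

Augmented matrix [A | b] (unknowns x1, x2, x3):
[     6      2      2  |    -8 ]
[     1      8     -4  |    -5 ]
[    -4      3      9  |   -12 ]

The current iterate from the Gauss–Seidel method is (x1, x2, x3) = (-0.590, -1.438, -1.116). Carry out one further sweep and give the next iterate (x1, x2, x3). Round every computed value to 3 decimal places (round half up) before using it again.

One sweep:
  x1 = (-8 - (2)·-1.438 - (2)·-1.116) / (6) = -0.482
  x2 = (-5 - (1)·-0.482 - (-4)·-1.116) / (8) = -1.123
  x3 = (-12 - (-4)·-0.482 - (3)·-1.123) / (9) = -1.173

(-0.482, -1.123, -1.173)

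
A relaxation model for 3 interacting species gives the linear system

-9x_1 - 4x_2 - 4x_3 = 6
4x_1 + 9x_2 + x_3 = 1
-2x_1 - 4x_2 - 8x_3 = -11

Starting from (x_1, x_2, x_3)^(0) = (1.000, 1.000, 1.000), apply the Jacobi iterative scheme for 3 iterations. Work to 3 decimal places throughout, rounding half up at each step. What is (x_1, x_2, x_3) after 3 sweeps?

Iteration 1:
  x_1 = (6 - (-4)·1.000 - (-4)·1.000) / (-9) = -1.556
  x_2 = (1 - (4)·1.000 - (1)·1.000) / (9) = -0.444
  x_3 = (-11 - (-2)·1.000 - (-4)·1.000) / (-8) = 0.625
Iteration 2:
  x_1 = (6 - (-4)·-0.444 - (-4)·0.625) / (-9) = -0.747
  x_2 = (1 - (4)·-1.556 - (1)·0.625) / (9) = 0.733
  x_3 = (-11 - (-2)·-1.556 - (-4)·-0.444) / (-8) = 1.986
Iteration 3:
  x_1 = (6 - (-4)·0.733 - (-4)·1.986) / (-9) = -1.875
  x_2 = (1 - (4)·-0.747 - (1)·1.986) / (9) = 0.222
  x_3 = (-11 - (-2)·-0.747 - (-4)·0.733) / (-8) = 1.195

(-1.875, 0.222, 1.195)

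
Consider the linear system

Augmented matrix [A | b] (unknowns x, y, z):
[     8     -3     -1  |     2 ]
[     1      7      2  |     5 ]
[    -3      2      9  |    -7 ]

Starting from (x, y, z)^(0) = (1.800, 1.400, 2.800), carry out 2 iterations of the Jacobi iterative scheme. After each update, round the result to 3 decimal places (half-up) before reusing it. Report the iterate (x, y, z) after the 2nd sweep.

(0.060, 0.693, -0.327)

Iteration 1:
  x = (2 - (-3)·1.400 - (-1)·2.800) / (8) = 1.125
  y = (5 - (1)·1.800 - (2)·2.800) / (7) = -0.343
  z = (-7 - (-3)·1.800 - (2)·1.400) / (9) = -0.489
Iteration 2:
  x = (2 - (-3)·-0.343 - (-1)·-0.489) / (8) = 0.060
  y = (5 - (1)·1.125 - (2)·-0.489) / (7) = 0.693
  z = (-7 - (-3)·1.125 - (2)·-0.343) / (9) = -0.327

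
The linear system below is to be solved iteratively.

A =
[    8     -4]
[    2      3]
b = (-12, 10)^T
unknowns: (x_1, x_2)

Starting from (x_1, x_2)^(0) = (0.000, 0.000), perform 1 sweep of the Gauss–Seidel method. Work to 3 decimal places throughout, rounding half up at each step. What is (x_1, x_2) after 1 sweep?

(-1.500, 4.333)

Iteration 1:
  x_1 = (-12 - (-4)·0.000) / (8) = -1.500
  x_2 = (10 - (2)·-1.500) / (3) = 4.333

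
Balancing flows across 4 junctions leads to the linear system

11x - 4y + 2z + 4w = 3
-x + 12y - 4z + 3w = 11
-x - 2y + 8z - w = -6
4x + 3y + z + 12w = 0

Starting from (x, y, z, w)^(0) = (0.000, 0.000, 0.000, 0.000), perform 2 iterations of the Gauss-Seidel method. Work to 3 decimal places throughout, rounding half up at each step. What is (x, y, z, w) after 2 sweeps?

Iteration 1:
  x = (3 - (-4)·0.000 - (2)·0.000 - (4)·0.000) / (11) = 0.273
  y = (11 - (-1)·0.273 - (-4)·0.000 - (3)·0.000) / (12) = 0.939
  z = (-6 - (-1)·0.273 - (-2)·0.939 - (-1)·0.000) / (8) = -0.481
  w = (0 - (4)·0.273 - (3)·0.939 - (1)·-0.481) / (12) = -0.286
Iteration 2:
  x = (3 - (-4)·0.939 - (2)·-0.481 - (4)·-0.286) / (11) = 0.806
  y = (11 - (-1)·0.806 - (-4)·-0.481 - (3)·-0.286) / (12) = 0.895
  z = (-6 - (-1)·0.806 - (-2)·0.895 - (-1)·-0.286) / (8) = -0.461
  w = (0 - (4)·0.806 - (3)·0.895 - (1)·-0.461) / (12) = -0.454

(0.806, 0.895, -0.461, -0.454)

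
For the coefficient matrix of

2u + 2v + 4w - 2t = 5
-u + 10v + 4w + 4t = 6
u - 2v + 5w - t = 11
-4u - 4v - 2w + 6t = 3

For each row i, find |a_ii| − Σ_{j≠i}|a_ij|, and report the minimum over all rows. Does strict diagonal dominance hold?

-6

row 1: |2| − (2+4+2) = -6
row 2: |10| − (1+4+4) = 1
row 3: |5| − (1+2+1) = 1
row 4: |6| − (4+4+2) = -4
minimum over rows = -6 → not strictly diagonally dominant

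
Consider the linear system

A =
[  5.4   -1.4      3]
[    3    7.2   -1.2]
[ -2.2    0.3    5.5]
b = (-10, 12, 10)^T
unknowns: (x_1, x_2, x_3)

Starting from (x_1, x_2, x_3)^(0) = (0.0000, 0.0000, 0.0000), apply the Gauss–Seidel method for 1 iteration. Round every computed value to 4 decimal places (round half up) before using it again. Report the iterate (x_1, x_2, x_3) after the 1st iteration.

Iteration 1:
  x_1 = (-10 - (-1.4)·0.0000 - (3)·0.0000) / (5.4) = -1.8519
  x_2 = (12 - (3)·-1.8519 - (-1.2)·0.0000) / (7.2) = 2.4383
  x_3 = (10 - (-2.2)·-1.8519 - (0.3)·2.4383) / (5.5) = 0.9444

(-1.8519, 2.4383, 0.9444)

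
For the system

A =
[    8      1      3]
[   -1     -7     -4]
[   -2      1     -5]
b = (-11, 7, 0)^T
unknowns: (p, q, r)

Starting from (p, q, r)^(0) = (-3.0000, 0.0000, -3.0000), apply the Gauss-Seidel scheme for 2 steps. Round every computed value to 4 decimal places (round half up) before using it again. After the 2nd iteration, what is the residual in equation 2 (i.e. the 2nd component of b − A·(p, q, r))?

0.7647

Iteration 1:
  p = (-11 - (1)·0.0000 - (3)·-3.0000) / (8) = -0.2500
  q = (7 - (-1)·-0.2500 - (-4)·-3.0000) / (-7) = 0.7500
  r = (0 - (-2)·-0.2500 - (1)·0.7500) / (-5) = 0.2500
Iteration 2:
  p = (-11 - (1)·0.7500 - (3)·0.2500) / (8) = -1.5625
  q = (7 - (-1)·-1.5625 - (-4)·0.2500) / (-7) = -0.9196
  r = (0 - (-2)·-1.5625 - (1)·-0.9196) / (-5) = 0.4411
Residual b − A·x = (1.0963, 0.7647, 0.0001)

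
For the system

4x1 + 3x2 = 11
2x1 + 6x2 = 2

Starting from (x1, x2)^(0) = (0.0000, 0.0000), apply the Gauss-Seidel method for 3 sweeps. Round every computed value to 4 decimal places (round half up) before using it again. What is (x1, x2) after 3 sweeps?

Iteration 1:
  x1 = (11 - (3)·0.0000) / (4) = 2.7500
  x2 = (2 - (2)·2.7500) / (6) = -0.5833
Iteration 2:
  x1 = (11 - (3)·-0.5833) / (4) = 3.1875
  x2 = (2 - (2)·3.1875) / (6) = -0.7292
Iteration 3:
  x1 = (11 - (3)·-0.7292) / (4) = 3.2969
  x2 = (2 - (2)·3.2969) / (6) = -0.7656

(3.2969, -0.7656)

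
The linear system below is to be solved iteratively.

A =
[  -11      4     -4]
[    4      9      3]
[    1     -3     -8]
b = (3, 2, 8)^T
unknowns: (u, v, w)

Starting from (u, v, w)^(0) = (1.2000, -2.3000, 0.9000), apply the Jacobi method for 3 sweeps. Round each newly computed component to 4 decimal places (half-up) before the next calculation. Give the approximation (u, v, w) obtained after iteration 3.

(0.3843, 0.7610, -1.3836)

Iteration 1:
  u = (3 - (4)·-2.3000 - (-4)·0.9000) / (-11) = -1.4364
  v = (2 - (4)·1.2000 - (3)·0.9000) / (9) = -0.6111
  w = (8 - (1)·1.2000 - (-3)·-2.3000) / (-8) = 0.0125
Iteration 2:
  u = (3 - (4)·-0.6111 - (-4)·0.0125) / (-11) = -0.4995
  v = (2 - (4)·-1.4364 - (3)·0.0125) / (9) = 0.8565
  w = (8 - (1)·-1.4364 - (-3)·-0.6111) / (-8) = -0.9504
Iteration 3:
  u = (3 - (4)·0.8565 - (-4)·-0.9504) / (-11) = 0.3843
  v = (2 - (4)·-0.4995 - (3)·-0.9504) / (9) = 0.7610
  w = (8 - (1)·-0.4995 - (-3)·0.8565) / (-8) = -1.3836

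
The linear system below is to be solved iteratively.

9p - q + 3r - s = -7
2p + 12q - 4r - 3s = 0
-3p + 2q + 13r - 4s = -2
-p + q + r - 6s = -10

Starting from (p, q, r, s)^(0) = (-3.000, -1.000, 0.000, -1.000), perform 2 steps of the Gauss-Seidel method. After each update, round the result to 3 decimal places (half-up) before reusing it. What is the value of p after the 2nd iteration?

-0.371

Iteration 1:
  p = (-7 - (-1)·-1.000 - (3)·0.000 - (-1)·-1.000) / (9) = -1.000
  q = (0 - (2)·-1.000 - (-4)·0.000 - (-3)·-1.000) / (12) = -0.083
  r = (-2 - (-3)·-1.000 - (2)·-0.083 - (-4)·-1.000) / (13) = -0.680
  s = (-10 - (-1)·-1.000 - (1)·-0.083 - (1)·-0.680) / (-6) = 1.706
Iteration 2:
  p = (-7 - (-1)·-0.083 - (3)·-0.680 - (-1)·1.706) / (9) = -0.371
  q = (0 - (2)·-0.371 - (-4)·-0.680 - (-3)·1.706) / (12) = 0.262
  r = (-2 - (-3)·-0.371 - (2)·0.262 - (-4)·1.706) / (13) = 0.245
  s = (-10 - (-1)·-0.371 - (1)·0.262 - (1)·0.245) / (-6) = 1.813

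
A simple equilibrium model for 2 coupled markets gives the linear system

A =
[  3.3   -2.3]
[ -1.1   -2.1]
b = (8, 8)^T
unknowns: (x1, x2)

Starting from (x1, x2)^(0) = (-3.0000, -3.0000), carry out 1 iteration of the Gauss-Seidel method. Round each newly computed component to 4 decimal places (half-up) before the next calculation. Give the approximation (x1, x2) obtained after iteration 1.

Iteration 1:
  x1 = (8 - (-2.3)·-3.0000) / (3.3) = 0.3333
  x2 = (8 - (-1.1)·0.3333) / (-2.1) = -3.9841

(0.3333, -3.9841)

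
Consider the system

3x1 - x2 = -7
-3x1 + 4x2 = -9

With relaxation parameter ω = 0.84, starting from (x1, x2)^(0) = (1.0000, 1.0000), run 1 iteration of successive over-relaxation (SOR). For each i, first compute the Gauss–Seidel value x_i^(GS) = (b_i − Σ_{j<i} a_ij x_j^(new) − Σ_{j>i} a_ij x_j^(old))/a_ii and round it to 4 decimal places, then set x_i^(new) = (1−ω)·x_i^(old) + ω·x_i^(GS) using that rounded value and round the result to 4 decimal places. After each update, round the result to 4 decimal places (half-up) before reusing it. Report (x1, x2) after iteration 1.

Iteration 1:
  x1: GS value = (-7 - (-1)·1.0000) / (3) = -2.0000;  x1 ← (1−ω)·1.0000 + ω·-2.0000 = -1.5200
  x2: GS value = (-9 - (-3)·-1.5200) / (4) = -3.3900;  x2 ← (1−ω)·1.0000 + ω·-3.3900 = -2.6876

(-1.5200, -2.6876)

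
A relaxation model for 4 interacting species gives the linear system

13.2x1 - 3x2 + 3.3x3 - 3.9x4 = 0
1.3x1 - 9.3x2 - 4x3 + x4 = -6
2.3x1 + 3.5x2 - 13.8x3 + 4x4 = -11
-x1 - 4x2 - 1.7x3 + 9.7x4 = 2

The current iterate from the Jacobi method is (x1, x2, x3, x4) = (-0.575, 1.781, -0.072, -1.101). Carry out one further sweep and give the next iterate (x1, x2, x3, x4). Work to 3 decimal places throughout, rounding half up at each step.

One sweep:
  x1 = (0 - (-3)·1.781 - (3.3)·-0.072 - (-3.9)·-1.101) / (13.2) = 0.097
  x2 = (-6 - (1.3)·-0.575 - (-4)·-0.072 - (1)·-1.101) / (-9.3) = 0.477
  x3 = (-11 - (2.3)·-0.575 - (3.5)·1.781 - (4)·-1.101) / (-13.8) = 0.834
  x4 = (2 - (-1)·-0.575 - (-4)·1.781 - (-1.7)·-0.072) / (9.7) = 0.869

(0.097, 0.477, 0.834, 0.869)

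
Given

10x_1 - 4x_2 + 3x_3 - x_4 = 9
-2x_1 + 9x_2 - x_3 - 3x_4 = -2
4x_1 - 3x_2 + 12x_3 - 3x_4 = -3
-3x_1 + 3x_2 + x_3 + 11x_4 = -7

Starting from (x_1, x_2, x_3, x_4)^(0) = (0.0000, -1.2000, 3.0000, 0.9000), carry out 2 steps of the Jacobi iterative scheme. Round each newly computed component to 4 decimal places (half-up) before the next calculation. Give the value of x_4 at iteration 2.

-0.8253

Iteration 1:
  x_1 = (9 - (-4)·-1.2000 - (3)·3.0000 - (-1)·0.9000) / (10) = -0.3900
  x_2 = (-2 - (-2)·0.0000 - (-1)·3.0000 - (-3)·0.9000) / (9) = 0.4111
  x_3 = (-3 - (4)·0.0000 - (-3)·-1.2000 - (-3)·0.9000) / (12) = -0.3250
  x_4 = (-7 - (-3)·0.0000 - (3)·-1.2000 - (1)·3.0000) / (11) = -0.5818
Iteration 2:
  x_1 = (9 - (-4)·0.4111 - (3)·-0.3250 - (-1)·-0.5818) / (10) = 1.1038
  x_2 = (-2 - (-2)·-0.3900 - (-1)·-0.3250 - (-3)·-0.5818) / (9) = -0.5389
  x_3 = (-3 - (4)·-0.3900 - (-3)·0.4111 - (-3)·-0.5818) / (12) = -0.1627
  x_4 = (-7 - (-3)·-0.3900 - (3)·0.4111 - (1)·-0.3250) / (11) = -0.8253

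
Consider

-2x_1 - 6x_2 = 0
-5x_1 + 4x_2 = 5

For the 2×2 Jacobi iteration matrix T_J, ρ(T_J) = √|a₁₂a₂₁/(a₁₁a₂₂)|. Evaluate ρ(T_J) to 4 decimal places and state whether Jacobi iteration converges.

a₁₂a₂₁/(a₁₁a₂₂) = (-6)·(-5) / ((-2)·(4)) = -3.750000
ρ = √|-3.750000| = √3.750000 = 1.9365
ρ > 1, so Jacobi diverges

1.9365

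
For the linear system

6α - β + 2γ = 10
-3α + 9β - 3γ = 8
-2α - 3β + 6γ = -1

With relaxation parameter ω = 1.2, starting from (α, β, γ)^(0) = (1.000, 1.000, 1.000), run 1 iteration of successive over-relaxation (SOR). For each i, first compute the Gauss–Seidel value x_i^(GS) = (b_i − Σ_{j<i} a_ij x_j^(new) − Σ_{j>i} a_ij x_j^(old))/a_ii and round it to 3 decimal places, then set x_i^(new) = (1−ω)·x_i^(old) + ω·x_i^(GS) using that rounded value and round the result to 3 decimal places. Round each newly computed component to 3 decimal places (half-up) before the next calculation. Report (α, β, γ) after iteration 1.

(1.600, 1.907, 1.384)

Iteration 1:
  α: GS value = (10 - (-1)·1.000 - (2)·1.000) / (6) = 1.500;  α ← (1−ω)·1.000 + ω·1.500 = 1.600
  β: GS value = (8 - (-3)·1.600 - (-3)·1.000) / (9) = 1.756;  β ← (1−ω)·1.000 + ω·1.756 = 1.907
  γ: GS value = (-1 - (-2)·1.600 - (-3)·1.907) / (6) = 1.320;  γ ← (1−ω)·1.000 + ω·1.320 = 1.384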